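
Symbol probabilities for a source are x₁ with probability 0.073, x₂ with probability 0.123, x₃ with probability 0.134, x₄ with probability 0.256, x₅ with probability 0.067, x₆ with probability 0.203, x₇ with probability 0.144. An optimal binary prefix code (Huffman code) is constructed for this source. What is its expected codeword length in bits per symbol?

2.681 bits/symbol

Repeatedly combine the two least-probable nodes; the expected code length is the sum of the merged weights.
merge 67/1000 + 73/1000 → 7/50
merge 123/1000 + 67/500 → 257/1000
merge 7/50 + 18/125 → 71/250
merge 203/1000 + 32/125 → 459/1000
merge 257/1000 + 71/250 → 541/1000
merge 459/1000 + 541/1000 → 1
L = 7/50 + 257/1000 + 71/250 + 459/1000 + 541/1000 + 1 = 2681/1000 = 2.681 bits/symbol.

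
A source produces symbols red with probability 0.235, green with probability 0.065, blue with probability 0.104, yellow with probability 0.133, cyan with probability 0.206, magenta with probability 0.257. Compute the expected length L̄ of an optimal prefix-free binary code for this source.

Repeatedly combine the two least-probable nodes; the expected code length is the sum of the merged weights.
merge 13/200 + 13/125 → 169/1000
merge 133/1000 + 169/1000 → 151/500
merge 103/500 + 47/200 → 441/1000
merge 257/1000 + 151/500 → 559/1000
merge 441/1000 + 559/1000 → 1
L = 169/1000 + 151/500 + 441/1000 + 559/1000 + 1 = 2471/1000 = 2.471 bits/symbol.

2.471 bits/symbol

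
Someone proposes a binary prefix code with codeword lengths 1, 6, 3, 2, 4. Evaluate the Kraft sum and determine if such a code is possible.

0.953125; yes

With common denominator 2^6 = 64: Σ 2^(−ℓᵢ) = 32/64 + 1/64 + 8/64 + 16/64 + 4/64 = 61/64 = 0.953125.
Kraft's inequality requires Σ ≤ 1; here Σ = 0.953125 ≤ 1, so such a prefix code exists.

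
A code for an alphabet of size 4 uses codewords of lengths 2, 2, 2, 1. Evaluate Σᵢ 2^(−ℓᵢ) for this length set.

1.25

With common denominator 2^2 = 4: Σ 2^(−ℓᵢ) = 1/4 + 1/4 + 1/4 + 2/4 = 5/4 = 1.25.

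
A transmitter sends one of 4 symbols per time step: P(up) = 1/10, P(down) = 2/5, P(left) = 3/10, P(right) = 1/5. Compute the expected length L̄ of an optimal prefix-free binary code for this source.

1.9 bits/symbol

Repeatedly combine the two least-probable nodes; the expected code length is the sum of the merged weights.
merge 1/10 + 1/5 → 3/10
merge 3/10 + 3/10 → 3/5
merge 2/5 + 3/5 → 1
L = 3/10 + 3/5 + 1 = 19/10 = 1.9 bits/symbol.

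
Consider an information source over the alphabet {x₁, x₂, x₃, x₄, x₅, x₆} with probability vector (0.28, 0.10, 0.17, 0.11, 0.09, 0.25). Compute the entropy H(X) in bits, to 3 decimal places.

H = −Σ pᵢ log₂ pᵢ.
−0.28·log₂(0.28) = 0.5142
−0.10·log₂(0.10) = 0.3322
−0.17·log₂(0.17) = 0.4346
−0.11·log₂(0.11) = 0.3503
−0.09·log₂(0.09) = 0.3127
−0.25·log₂(0.25) = 0.5000
Sum ≈ 2.4439 → 2.444 bits.

2.444 bits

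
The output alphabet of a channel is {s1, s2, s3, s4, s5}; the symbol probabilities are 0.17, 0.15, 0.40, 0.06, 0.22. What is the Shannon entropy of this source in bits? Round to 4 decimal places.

H = −Σ pᵢ log₂ pᵢ.
−0.17·log₂(0.17) = 0.4346
−0.15·log₂(0.15) = 0.4105
−0.40·log₂(0.40) = 0.5288
−0.06·log₂(0.06) = 0.2435
−0.22·log₂(0.22) = 0.4806
Sum ≈ 2.0980 → 2.0980 bits.

2.0980 bits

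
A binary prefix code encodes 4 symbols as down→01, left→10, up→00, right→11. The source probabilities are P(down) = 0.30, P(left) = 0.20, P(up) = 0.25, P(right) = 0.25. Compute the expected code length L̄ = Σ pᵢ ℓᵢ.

2 bits/symbol

L̄ = Σ pᵢ·ℓᵢ = 0.30·2 + 0.20·2 + 0.25·2 + 0.25·2 = 2 bits/symbol.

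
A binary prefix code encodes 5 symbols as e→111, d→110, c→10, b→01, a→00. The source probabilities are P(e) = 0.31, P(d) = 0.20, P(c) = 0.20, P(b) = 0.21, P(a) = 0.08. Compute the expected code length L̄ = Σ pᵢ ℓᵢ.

2.51 bits/symbol

L̄ = Σ pᵢ·ℓᵢ = 0.31·3 + 0.20·3 + 0.20·2 + 0.21·2 + 0.08·2 = 2.51 bits/symbol.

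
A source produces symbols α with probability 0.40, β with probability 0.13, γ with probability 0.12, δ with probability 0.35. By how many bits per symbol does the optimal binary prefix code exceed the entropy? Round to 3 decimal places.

Entropy H = −Σ p log₂ p ≈ 1.8086 bits.
Huffman merges: 3/25+13/100→1/4; 1/4+7/20→3/5; 2/5+3/5→1. L = 37/20 ≈ 1.8500.
L − H = 1.8500 − 1.8086 = 0.041 bits.

0.041 bits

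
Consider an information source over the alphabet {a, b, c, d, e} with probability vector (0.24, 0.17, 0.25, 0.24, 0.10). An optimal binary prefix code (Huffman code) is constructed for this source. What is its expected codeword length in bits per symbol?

Repeatedly combine the two least-probable nodes; the expected code length is the sum of the merged weights.
merge 1/10 + 17/100 → 27/100
merge 6/25 + 6/25 → 12/25
merge 1/4 + 27/100 → 13/25
merge 12/25 + 13/25 → 1
L = 27/100 + 12/25 + 13/25 + 1 = 227/100 = 2.27 bits/symbol.

2.27 bits/symbol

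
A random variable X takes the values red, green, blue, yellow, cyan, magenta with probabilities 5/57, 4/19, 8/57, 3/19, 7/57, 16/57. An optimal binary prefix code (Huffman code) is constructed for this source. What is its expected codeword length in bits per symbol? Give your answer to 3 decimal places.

Repeatedly combine the two least-probable nodes; the expected code length is the sum of the merged weights.
merge 5/57 + 7/57 → 4/19
merge 8/57 + 3/19 → 17/57
merge 4/19 + 4/19 → 8/19
merge 16/57 + 17/57 → 11/19
merge 8/19 + 11/19 → 1
L = 4/19 + 17/57 + 8/19 + 11/19 + 1 = 143/57 ≈ 2.509 bits/symbol.

2.509 bits/symbol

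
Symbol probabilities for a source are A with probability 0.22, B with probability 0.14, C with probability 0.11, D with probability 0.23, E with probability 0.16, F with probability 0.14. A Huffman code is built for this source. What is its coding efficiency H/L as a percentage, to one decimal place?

99.4%

Entropy H = −Σ p log₂ p ≈ 2.5358 bits.
Huffman merges: 11/100+7/50→1/4; 7/50+4/25→3/10; 11/50+23/100→9/20; 1/4+3/10→11/20; 9/20+11/20→1. L = 51/20 ≈ 2.5500.
Efficiency = H/L = 2.5358/2.5500 = 99.4%.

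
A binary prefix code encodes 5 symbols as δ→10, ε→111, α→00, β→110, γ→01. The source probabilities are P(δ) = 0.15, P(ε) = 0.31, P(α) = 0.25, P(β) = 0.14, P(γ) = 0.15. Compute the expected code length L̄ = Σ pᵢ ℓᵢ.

L̄ = Σ pᵢ·ℓᵢ = 0.15·2 + 0.31·3 + 0.25·2 + 0.14·3 + 0.15·2 = 2.45 bits/symbol.

2.45 bits/symbol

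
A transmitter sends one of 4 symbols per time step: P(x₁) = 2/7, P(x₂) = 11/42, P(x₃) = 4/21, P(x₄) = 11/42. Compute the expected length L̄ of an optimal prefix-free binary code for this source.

2 bits/symbol

Repeatedly combine the two least-probable nodes; the expected code length is the sum of the merged weights.
merge 4/21 + 11/42 → 19/42
merge 11/42 + 2/7 → 23/42
merge 19/42 + 23/42 → 1
L = 19/42 + 23/42 + 1 = 2 bits/symbol.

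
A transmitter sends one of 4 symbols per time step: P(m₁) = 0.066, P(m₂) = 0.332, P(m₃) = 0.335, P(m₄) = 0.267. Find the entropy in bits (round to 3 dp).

H = −Σ pᵢ log₂ pᵢ.
−0.066·log₂(0.066) = 0.2588
−0.332·log₂(0.332) = 0.5281
−0.335·log₂(0.335) = 0.5286
−0.267·log₂(0.267) = 0.5087
Sum ≈ 1.8241 → 1.824 bits.

1.824 bits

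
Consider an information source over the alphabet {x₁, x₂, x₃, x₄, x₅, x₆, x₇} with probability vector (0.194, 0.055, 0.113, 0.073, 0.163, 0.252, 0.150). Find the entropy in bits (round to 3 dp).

H = −Σ pᵢ log₂ pᵢ.
−0.194·log₂(0.194) = 0.4590
−0.055·log₂(0.055) = 0.2301
−0.113·log₂(0.113) = 0.3555
−0.073·log₂(0.073) = 0.2756
−0.163·log₂(0.163) = 0.4266
−0.252·log₂(0.252) = 0.5011
−0.150·log₂(0.150) = 0.4105
Sum ≈ 2.6584 → 2.658 bits.

2.658 bits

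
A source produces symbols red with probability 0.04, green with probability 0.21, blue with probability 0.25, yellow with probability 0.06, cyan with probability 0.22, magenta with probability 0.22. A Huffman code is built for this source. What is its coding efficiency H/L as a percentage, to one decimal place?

Entropy H = −Σ p log₂ p ≈ 2.3633 bits.
Huffman merges: 1/25+3/50→1/10; 1/10+21/100→31/100; 11/50+11/50→11/25; 1/4+31/100→14/25; 11/25+14/25→1. L = 241/100 ≈ 2.4100.
Efficiency = H/L = 2.3633/2.4100 = 98.1%.

98.1%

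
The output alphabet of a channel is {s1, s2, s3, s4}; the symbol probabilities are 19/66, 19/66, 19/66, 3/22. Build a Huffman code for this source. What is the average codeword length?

Repeatedly combine the two least-probable nodes; the expected code length is the sum of the merged weights.
merge 3/22 + 19/66 → 14/33
merge 19/66 + 19/66 → 19/33
merge 14/33 + 19/33 → 1
L = 14/33 + 19/33 + 1 = 2 bits/symbol.

2 bits/symbol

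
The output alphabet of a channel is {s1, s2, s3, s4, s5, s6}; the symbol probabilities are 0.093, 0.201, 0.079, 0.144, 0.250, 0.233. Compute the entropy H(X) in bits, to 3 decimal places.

H = −Σ pᵢ log₂ pᵢ.
−0.093·log₂(0.093) = 0.3187
−0.201·log₂(0.201) = 0.4653
−0.079·log₂(0.079) = 0.2893
−0.144·log₂(0.144) = 0.4026
−0.250·log₂(0.250) = 0.5000
−0.233·log₂(0.233) = 0.4897
Sum ≈ 2.4655 → 2.466 bits.

2.466 bits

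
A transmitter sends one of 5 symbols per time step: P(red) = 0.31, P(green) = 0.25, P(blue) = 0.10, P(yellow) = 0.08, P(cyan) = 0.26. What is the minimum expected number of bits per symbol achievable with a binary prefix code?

2.18 bits/symbol

Repeatedly combine the two least-probable nodes; the expected code length is the sum of the merged weights.
merge 2/25 + 1/10 → 9/50
merge 9/50 + 1/4 → 43/100
merge 13/50 + 31/100 → 57/100
merge 43/100 + 57/100 → 1
L = 9/50 + 43/100 + 57/100 + 1 = 109/50 = 2.18 bits/symbol.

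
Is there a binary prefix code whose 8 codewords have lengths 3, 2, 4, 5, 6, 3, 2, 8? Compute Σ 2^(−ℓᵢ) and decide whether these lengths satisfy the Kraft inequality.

0.86328125; yes

With common denominator 2^8 = 256: Σ 2^(−ℓᵢ) = 32/256 + 64/256 + 16/256 + 8/256 + 4/256 + 32/256 + 64/256 + 1/256 = 221/256 = 0.86328125.
Kraft's inequality requires Σ ≤ 1; here Σ = 0.86328125 ≤ 1, so such a prefix code exists.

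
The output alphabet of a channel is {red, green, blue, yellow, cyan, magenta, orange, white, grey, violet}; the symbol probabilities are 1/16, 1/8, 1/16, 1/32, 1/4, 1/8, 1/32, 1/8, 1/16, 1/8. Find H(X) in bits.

3.0625 bits

Each probability is a power of 1/2, so log₂(1/p) is an integer.
H = Σ p·log₂(1/p) = 1/16·4 + 1/8·3 + 1/16·4 + 1/32·5 + 1/4·2 + 1/8·3 + 1/32·5 + 1/8·3 + 1/16·4 + 1/8·3 = 3.0625 bits.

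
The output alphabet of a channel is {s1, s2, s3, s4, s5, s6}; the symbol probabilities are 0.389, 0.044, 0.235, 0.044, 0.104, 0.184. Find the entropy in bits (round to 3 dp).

H = −Σ pᵢ log₂ pᵢ.
−0.389·log₂(0.389) = 0.5299
−0.044·log₂(0.044) = 0.1983
−0.235·log₂(0.235) = 0.4910
−0.044·log₂(0.044) = 0.1983
−0.104·log₂(0.104) = 0.3396
−0.184·log₂(0.184) = 0.4494
Sum ≈ 2.2064 → 2.206 bits.

2.206 bits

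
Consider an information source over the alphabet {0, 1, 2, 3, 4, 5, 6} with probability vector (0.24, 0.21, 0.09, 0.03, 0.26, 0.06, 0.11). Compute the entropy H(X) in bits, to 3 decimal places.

H = −Σ pᵢ log₂ pᵢ.
−0.24·log₂(0.24) = 0.4941
−0.21·log₂(0.21) = 0.4728
−0.09·log₂(0.09) = 0.3127
−0.03·log₂(0.03) = 0.1518
−0.26·log₂(0.26) = 0.5053
−0.06·log₂(0.06) = 0.2435
−0.11·log₂(0.11) = 0.3503
Sum ≈ 2.5305 → 2.530 bits.

2.530 bits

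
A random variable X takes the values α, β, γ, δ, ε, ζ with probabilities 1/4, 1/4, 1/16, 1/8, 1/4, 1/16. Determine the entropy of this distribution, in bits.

2.375 bits

Each probability is a power of 1/2, so log₂(1/p) is an integer.
H = Σ p·log₂(1/p) = 1/4·2 + 1/4·2 + 1/16·4 + 1/8·3 + 1/4·2 + 1/16·4 = 2.375 bits.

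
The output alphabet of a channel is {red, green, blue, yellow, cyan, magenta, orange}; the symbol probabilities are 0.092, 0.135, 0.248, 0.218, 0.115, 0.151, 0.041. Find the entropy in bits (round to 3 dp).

2.644 bits

H = −Σ pᵢ log₂ pᵢ.
−0.092·log₂(0.092) = 0.3167
−0.135·log₂(0.135) = 0.3900
−0.248·log₂(0.248) = 0.4989
−0.218·log₂(0.218) = 0.4791
−0.115·log₂(0.115) = 0.3588
−0.151·log₂(0.151) = 0.4118
−0.041·log₂(0.041) = 0.1889
Sum ≈ 2.6443 → 2.644 bits.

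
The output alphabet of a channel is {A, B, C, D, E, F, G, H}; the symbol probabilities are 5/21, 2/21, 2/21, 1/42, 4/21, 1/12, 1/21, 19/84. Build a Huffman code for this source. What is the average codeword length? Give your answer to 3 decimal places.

Repeatedly combine the two least-probable nodes; the expected code length is the sum of the merged weights.
merge 1/42 + 1/21 → 1/14
merge 1/14 + 1/12 → 13/84
merge 2/21 + 2/21 → 4/21
merge 13/84 + 4/21 → 29/84
merge 4/21 + 19/84 → 5/12
merge 5/21 + 29/84 → 7/12
merge 5/12 + 7/12 → 1
L = 1/14 + 13/84 + 4/21 + 29/84 + 5/12 + 7/12 + 1 = 58/21 ≈ 2.762 bits/symbol.

2.762 bits/symbol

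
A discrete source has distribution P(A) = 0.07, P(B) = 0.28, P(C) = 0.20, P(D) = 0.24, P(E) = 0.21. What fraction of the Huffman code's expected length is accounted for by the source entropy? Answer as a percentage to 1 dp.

97.5%

Entropy H = −Σ p log₂ p ≈ 2.2141 bits.
Huffman merges: 7/100+1/5→27/100; 21/100+6/25→9/20; 27/100+7/25→11/20; 9/20+11/20→1. L = 227/100 ≈ 2.2700.
Efficiency = H/L = 2.2141/2.2700 = 97.5%.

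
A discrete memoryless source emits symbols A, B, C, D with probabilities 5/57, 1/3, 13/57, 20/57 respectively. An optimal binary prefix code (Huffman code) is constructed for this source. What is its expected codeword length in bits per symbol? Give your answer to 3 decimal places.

1.965 bits/symbol

Repeatedly combine the two least-probable nodes; the expected code length is the sum of the merged weights.
merge 5/57 + 13/57 → 6/19
merge 6/19 + 1/3 → 37/57
merge 20/57 + 37/57 → 1
L = 6/19 + 37/57 + 1 = 112/57 ≈ 1.965 bits/symbol.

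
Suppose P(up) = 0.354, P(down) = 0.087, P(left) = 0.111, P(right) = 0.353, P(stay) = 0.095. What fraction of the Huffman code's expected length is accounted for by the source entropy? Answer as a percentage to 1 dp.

96.3%

Entropy H = −Σ p log₂ p ≈ 2.0418 bits.
Huffman merges: 87/1000+19/200→91/500; 111/1000+91/500→293/1000; 293/1000+353/1000→323/500; 177/500+323/500→1. L = 2121/1000 ≈ 2.1210.
Efficiency = H/L = 2.0418/2.1210 = 96.3%.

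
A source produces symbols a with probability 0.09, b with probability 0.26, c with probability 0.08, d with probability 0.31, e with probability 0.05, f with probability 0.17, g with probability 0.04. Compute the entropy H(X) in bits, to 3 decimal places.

H = −Σ pᵢ log₂ pᵢ.
−0.09·log₂(0.09) = 0.3127
−0.26·log₂(0.26) = 0.5053
−0.08·log₂(0.08) = 0.2915
−0.31·log₂(0.31) = 0.5238
−0.05·log₂(0.05) = 0.2161
−0.17·log₂(0.17) = 0.4346
−0.04·log₂(0.04) = 0.1858
Sum ≈ 2.4697 → 2.470 bits.

2.470 bits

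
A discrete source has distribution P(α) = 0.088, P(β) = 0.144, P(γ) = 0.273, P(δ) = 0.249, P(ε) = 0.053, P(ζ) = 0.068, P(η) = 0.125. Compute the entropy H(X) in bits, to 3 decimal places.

H = −Σ pᵢ log₂ pᵢ.
−0.088·log₂(0.088) = 0.3086
−0.144·log₂(0.144) = 0.4026
−0.273·log₂(0.273) = 0.5113
−0.249·log₂(0.249) = 0.4994
−0.053·log₂(0.053) = 0.2246
−0.068·log₂(0.068) = 0.2637
−0.125·log₂(0.125) = 0.3750
Sum ≈ 2.5853 → 2.585 bits.

2.585 bits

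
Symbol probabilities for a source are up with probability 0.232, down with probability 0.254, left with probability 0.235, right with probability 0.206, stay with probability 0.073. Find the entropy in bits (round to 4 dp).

H = −Σ pᵢ log₂ pᵢ.
−0.232·log₂(0.232) = 0.4890
−0.254·log₂(0.254) = 0.5022
−0.235·log₂(0.235) = 0.4910
−0.206·log₂(0.206) = 0.4695
−0.073·log₂(0.073) = 0.2756
Sum ≈ 2.2273 → 2.2273 bits.

2.2273 bits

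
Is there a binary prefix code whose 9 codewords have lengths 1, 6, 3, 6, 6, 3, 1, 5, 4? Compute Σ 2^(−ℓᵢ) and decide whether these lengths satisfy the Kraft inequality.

With common denominator 2^6 = 64: Σ 2^(−ℓᵢ) = 32/64 + 1/64 + 8/64 + 1/64 + 1/64 + 8/64 + 32/64 + 2/64 + 4/64 = 89/64 = 1.390625.
Kraft's inequality requires Σ ≤ 1; here Σ = 1.390625 > 1, so no such prefix code exists.

1.390625; no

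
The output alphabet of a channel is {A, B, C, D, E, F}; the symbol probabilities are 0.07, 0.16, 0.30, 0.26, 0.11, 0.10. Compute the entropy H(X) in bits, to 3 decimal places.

H = −Σ pᵢ log₂ pᵢ.
−0.07·log₂(0.07) = 0.2686
−0.16·log₂(0.16) = 0.4230
−0.30·log₂(0.30) = 0.5211
−0.26·log₂(0.26) = 0.5053
−0.11·log₂(0.11) = 0.3503
−0.10·log₂(0.10) = 0.3322
Sum ≈ 2.4004 → 2.400 bits.

2.400 bits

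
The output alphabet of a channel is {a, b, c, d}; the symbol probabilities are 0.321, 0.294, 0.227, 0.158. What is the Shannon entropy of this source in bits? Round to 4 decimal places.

H = −Σ pᵢ log₂ pᵢ.
−0.321·log₂(0.321) = 0.5262
−0.294·log₂(0.294) = 0.5192
−0.227·log₂(0.227) = 0.4856
−0.158·log₂(0.158) = 0.4206
Sum ≈ 1.9517 → 1.9517 bits.

1.9517 bits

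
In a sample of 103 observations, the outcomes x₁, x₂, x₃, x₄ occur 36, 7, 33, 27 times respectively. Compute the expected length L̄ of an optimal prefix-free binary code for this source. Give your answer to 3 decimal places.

Probabilities are the counts divided by 103.
Repeatedly combine the two least-probable nodes; the expected code length is the sum of the merged weights.
merge 7/103 + 27/103 → 34/103
merge 33/103 + 34/103 → 67/103
merge 36/103 + 67/103 → 1
L = 34/103 + 67/103 + 1 = 204/103 ≈ 1.981 bits/symbol.

1.981 bits/symbol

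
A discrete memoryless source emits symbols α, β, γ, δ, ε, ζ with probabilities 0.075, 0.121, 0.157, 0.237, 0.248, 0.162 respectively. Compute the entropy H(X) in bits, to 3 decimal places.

2.485 bits

H = −Σ pᵢ log₂ pᵢ.
−0.075·log₂(0.075) = 0.2803
−0.121·log₂(0.121) = 0.3687
−0.157·log₂(0.157) = 0.4194
−0.237·log₂(0.237) = 0.4923
−0.248·log₂(0.248) = 0.4989
−0.162·log₂(0.162) = 0.4254
Sum ≈ 2.4849 → 2.485 bits.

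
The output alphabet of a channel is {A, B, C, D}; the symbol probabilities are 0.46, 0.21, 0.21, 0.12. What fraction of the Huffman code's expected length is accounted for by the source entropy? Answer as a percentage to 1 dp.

Entropy H = −Σ p log₂ p ≈ 1.8280 bits.
Huffman merges: 3/25+21/100→33/100; 21/100+33/100→27/50; 23/50+27/50→1. L = 187/100 ≈ 1.8700.
Efficiency = H/L = 1.8280/1.8700 = 97.8%.

97.8%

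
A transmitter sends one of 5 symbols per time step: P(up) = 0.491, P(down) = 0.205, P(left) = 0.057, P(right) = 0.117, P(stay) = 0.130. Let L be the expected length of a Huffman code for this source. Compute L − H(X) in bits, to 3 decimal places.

Entropy H = −Σ p log₂ p ≈ 1.9529 bits.
Huffman merges: 57/1000+117/1000→87/500; 13/100+87/500→38/125; 41/200+38/125→509/1000; 491/1000+509/1000→1. L = 1987/1000 ≈ 1.9870.
L − H = 1.9870 − 1.9529 = 0.034 bits.

0.034 bits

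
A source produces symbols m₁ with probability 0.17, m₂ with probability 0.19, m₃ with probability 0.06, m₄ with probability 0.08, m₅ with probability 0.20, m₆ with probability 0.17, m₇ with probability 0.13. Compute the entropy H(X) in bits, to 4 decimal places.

H = −Σ pᵢ log₂ pᵢ.
−0.17·log₂(0.17) = 0.4346
−0.19·log₂(0.19) = 0.4552
−0.06·log₂(0.06) = 0.2435
−0.08·log₂(0.08) = 0.2915
−0.20·log₂(0.20) = 0.4644
−0.17·log₂(0.17) = 0.4346
−0.13·log₂(0.13) = 0.3826
Sum ≈ 2.7065 → 2.7065 bits.

2.7065 bits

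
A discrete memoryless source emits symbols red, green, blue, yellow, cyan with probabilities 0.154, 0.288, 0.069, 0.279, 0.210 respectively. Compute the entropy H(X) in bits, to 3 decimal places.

2.186 bits

H = −Σ pᵢ log₂ pᵢ.
−0.154·log₂(0.154) = 0.4156
−0.288·log₂(0.288) = 0.5172
−0.069·log₂(0.069) = 0.2662
−0.279·log₂(0.279) = 0.5138
−0.210·log₂(0.210) = 0.4728
Sum ≈ 2.1857 → 2.186 bits.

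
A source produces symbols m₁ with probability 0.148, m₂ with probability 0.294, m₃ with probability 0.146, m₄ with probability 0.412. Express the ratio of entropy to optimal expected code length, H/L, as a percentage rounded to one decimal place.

98.8%

Entropy H = −Σ p log₂ p ≈ 1.8595 bits.
Huffman merges: 73/500+37/250→147/500; 147/500+147/500→147/250; 103/250+147/250→1. L = 941/500 ≈ 1.8820.
Efficiency = H/L = 1.8595/1.8820 = 98.8%.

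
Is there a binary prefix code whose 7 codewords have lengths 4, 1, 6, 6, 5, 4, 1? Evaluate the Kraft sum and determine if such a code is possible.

With common denominator 2^6 = 64: Σ 2^(−ℓᵢ) = 4/64 + 32/64 + 1/64 + 1/64 + 2/64 + 4/64 + 32/64 = 76/64 = 1.1875.
Kraft's inequality requires Σ ≤ 1; here Σ = 1.1875 > 1, so no such prefix code exists.

1.1875; no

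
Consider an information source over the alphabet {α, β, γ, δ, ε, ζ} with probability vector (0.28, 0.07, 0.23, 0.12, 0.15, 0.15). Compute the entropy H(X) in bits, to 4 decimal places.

2.4586 bits

H = −Σ pᵢ log₂ pᵢ.
−0.28·log₂(0.28) = 0.5142
−0.07·log₂(0.07) = 0.2686
−0.23·log₂(0.23) = 0.4877
−0.12·log₂(0.12) = 0.3671
−0.15·log₂(0.15) = 0.4105
−0.15·log₂(0.15) = 0.4105
Sum ≈ 2.4586 → 2.4586 bits.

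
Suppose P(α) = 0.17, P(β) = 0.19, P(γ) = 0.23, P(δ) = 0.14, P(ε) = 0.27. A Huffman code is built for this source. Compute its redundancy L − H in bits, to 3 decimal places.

0.025 bits

Entropy H = −Σ p log₂ p ≈ 2.2846 bits.
Huffman merges: 7/50+17/100→31/100; 19/100+23/100→21/50; 27/100+31/100→29/50; 21/50+29/50→1. L = 231/100 ≈ 2.3100.
L − H = 2.3100 − 2.2846 = 0.025 bits.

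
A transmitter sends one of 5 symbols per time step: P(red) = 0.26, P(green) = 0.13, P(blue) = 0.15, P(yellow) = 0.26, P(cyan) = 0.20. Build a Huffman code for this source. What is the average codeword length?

Repeatedly combine the two least-probable nodes; the expected code length is the sum of the merged weights.
merge 13/100 + 3/20 → 7/25
merge 1/5 + 13/50 → 23/50
merge 13/50 + 7/25 → 27/50
merge 23/50 + 27/50 → 1
L = 7/25 + 23/50 + 27/50 + 1 = 57/25 = 2.28 bits/symbol.

2.28 bits/symbol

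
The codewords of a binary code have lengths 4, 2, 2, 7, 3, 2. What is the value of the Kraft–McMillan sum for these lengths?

0.9453125

With common denominator 2^7 = 128: Σ 2^(−ℓᵢ) = 8/128 + 32/128 + 32/128 + 1/128 + 16/128 + 32/128 = 121/128 = 0.9453125.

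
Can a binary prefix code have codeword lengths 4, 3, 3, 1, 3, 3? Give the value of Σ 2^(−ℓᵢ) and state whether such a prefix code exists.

1.0625; no

With common denominator 2^4 = 16: Σ 2^(−ℓᵢ) = 1/16 + 2/16 + 2/16 + 8/16 + 2/16 + 2/16 = 17/16 = 1.0625.
Kraft's inequality requires Σ ≤ 1; here Σ = 1.0625 > 1, so no such prefix code exists.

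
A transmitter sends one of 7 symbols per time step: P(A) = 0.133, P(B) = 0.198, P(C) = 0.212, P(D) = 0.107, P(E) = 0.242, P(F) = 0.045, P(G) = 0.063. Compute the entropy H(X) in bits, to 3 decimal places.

2.617 bits

H = −Σ pᵢ log₂ pᵢ.
−0.133·log₂(0.133) = 0.3871
−0.198·log₂(0.198) = 0.4626
−0.212·log₂(0.212) = 0.4744
−0.107·log₂(0.107) = 0.3450
−0.242·log₂(0.242) = 0.4954
−0.045·log₂(0.045) = 0.2013
−0.063·log₂(0.063) = 0.2513
Sum ≈ 2.6171 → 2.617 bits.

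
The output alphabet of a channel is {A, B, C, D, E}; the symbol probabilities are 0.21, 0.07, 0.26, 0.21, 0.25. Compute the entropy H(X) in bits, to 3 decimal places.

2.219 bits

H = −Σ pᵢ log₂ pᵢ.
−0.21·log₂(0.21) = 0.4728
−0.07·log₂(0.07) = 0.2686
−0.26·log₂(0.26) = 0.5053
−0.21·log₂(0.21) = 0.4728
−0.25·log₂(0.25) = 0.5000
Sum ≈ 2.2195 → 2.219 bits.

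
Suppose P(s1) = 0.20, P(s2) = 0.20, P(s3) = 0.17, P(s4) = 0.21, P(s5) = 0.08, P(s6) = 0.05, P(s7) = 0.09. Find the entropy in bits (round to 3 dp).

H = −Σ pᵢ log₂ pᵢ.
−0.20·log₂(0.20) = 0.4644
−0.20·log₂(0.20) = 0.4644
−0.17·log₂(0.17) = 0.4346
−0.21·log₂(0.21) = 0.4728
−0.08·log₂(0.08) = 0.2915
−0.05·log₂(0.05) = 0.2161
−0.09·log₂(0.09) = 0.3127
Sum ≈ 2.6564 → 2.656 bits.

2.656 bits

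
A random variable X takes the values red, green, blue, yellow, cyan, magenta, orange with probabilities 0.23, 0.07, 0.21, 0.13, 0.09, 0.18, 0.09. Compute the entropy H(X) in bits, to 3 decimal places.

H = −Σ pᵢ log₂ pᵢ.
−0.23·log₂(0.23) = 0.4877
−0.07·log₂(0.07) = 0.2686
−0.21·log₂(0.21) = 0.4728
−0.13·log₂(0.13) = 0.3826
−0.09·log₂(0.09) = 0.3127
−0.18·log₂(0.18) = 0.4453
−0.09·log₂(0.09) = 0.3127
Sum ≈ 2.6823 → 2.682 bits.

2.682 bits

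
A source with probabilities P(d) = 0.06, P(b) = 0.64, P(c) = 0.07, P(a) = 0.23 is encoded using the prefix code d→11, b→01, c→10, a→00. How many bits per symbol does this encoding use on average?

L̄ = Σ pᵢ·ℓᵢ = 0.06·2 + 0.64·2 + 0.07·2 + 0.23·2 = 2 bits/symbol.

2 bits/symbol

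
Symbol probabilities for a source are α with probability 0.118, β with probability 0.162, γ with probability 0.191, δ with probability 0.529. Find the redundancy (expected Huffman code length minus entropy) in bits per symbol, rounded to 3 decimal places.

0.020 bits

Entropy H = −Σ p log₂ p ≈ 1.7314 bits.
Huffman merges: 59/500+81/500→7/25; 191/1000+7/25→471/1000; 471/1000+529/1000→1. L = 1751/1000 ≈ 1.7510.
L − H = 1.7510 − 1.7314 = 0.020 bits.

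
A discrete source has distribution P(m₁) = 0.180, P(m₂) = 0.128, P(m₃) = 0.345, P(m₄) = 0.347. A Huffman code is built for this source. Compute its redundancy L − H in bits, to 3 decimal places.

Entropy H = −Σ p log₂ p ≈ 1.8845 bits.
Huffman merges: 16/125+9/50→77/250; 77/250+69/200→653/1000; 347/1000+653/1000→1. L = 1961/1000 ≈ 1.9610.
L − H = 1.9610 − 1.8845 = 0.077 bits.

0.077 bits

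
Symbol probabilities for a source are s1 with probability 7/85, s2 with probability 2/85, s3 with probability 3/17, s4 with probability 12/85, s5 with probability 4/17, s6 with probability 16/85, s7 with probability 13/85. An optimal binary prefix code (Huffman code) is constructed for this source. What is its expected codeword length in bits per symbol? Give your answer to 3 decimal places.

2.682 bits/symbol

Repeatedly combine the two least-probable nodes; the expected code length is the sum of the merged weights.
merge 2/85 + 7/85 → 9/85
merge 9/85 + 12/85 → 21/85
merge 13/85 + 3/17 → 28/85
merge 16/85 + 4/17 → 36/85
merge 21/85 + 28/85 → 49/85
merge 36/85 + 49/85 → 1
L = 9/85 + 21/85 + 28/85 + 36/85 + 49/85 + 1 = 228/85 ≈ 2.682 bits/symbol.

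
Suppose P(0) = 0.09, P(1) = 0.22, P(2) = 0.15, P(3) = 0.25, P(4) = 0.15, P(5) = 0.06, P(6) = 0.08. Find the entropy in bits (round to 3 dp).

H = −Σ pᵢ log₂ pᵢ.
−0.09·log₂(0.09) = 0.3127
−0.22·log₂(0.22) = 0.4806
−0.15·log₂(0.15) = 0.4105
−0.25·log₂(0.25) = 0.5000
−0.15·log₂(0.15) = 0.4105
−0.06·log₂(0.06) = 0.2435
−0.08·log₂(0.08) = 0.2915
Sum ≈ 2.6494 → 2.649 bits.

2.649 bits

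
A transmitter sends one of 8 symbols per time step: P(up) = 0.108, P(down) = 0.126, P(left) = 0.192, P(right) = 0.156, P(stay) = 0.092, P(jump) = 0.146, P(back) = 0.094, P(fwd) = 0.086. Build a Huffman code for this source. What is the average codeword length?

Repeatedly combine the two least-probable nodes; the expected code length is the sum of the merged weights.
merge 43/500 + 23/250 → 89/500
merge 47/500 + 27/250 → 101/500
merge 63/500 + 73/500 → 34/125
merge 39/250 + 89/500 → 167/500
merge 24/125 + 101/500 → 197/500
merge 34/125 + 167/500 → 303/500
merge 197/500 + 303/500 → 1
L = 89/500 + 101/500 + 34/125 + 167/500 + 197/500 + 303/500 + 1 = 1493/500 = 2.986 bits/symbol.

2.986 bits/symbol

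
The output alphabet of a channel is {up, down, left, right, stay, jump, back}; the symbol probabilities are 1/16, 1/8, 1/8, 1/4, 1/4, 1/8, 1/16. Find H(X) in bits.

2.625 bits

Each probability is a power of 1/2, so log₂(1/p) is an integer.
H = Σ p·log₂(1/p) = 1/16·4 + 1/8·3 + 1/8·3 + 1/4·2 + 1/4·2 + 1/8·3 + 1/16·4 = 2.625 bits.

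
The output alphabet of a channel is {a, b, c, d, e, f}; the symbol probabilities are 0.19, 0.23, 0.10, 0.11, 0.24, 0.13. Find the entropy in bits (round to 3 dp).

H = −Σ pᵢ log₂ pᵢ.
−0.19·log₂(0.19) = 0.4552
−0.23·log₂(0.23) = 0.4877
−0.10·log₂(0.10) = 0.3322
−0.11·log₂(0.11) = 0.3503
−0.24·log₂(0.24) = 0.4941
−0.13·log₂(0.13) = 0.3826
Sum ≈ 2.5022 → 2.502 bits.

2.502 bits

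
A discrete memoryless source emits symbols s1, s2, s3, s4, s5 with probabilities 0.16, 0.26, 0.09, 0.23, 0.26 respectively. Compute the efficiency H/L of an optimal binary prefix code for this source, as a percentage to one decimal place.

Entropy H = −Σ p log₂ p ≈ 2.2339 bits.
Huffman merges: 9/100+4/25→1/4; 23/100+1/4→12/25; 13/50+13/50→13/25; 12/25+13/25→1. L = 9/4 ≈ 2.2500.
Efficiency = H/L = 2.2339/2.2500 = 99.3%.

99.3%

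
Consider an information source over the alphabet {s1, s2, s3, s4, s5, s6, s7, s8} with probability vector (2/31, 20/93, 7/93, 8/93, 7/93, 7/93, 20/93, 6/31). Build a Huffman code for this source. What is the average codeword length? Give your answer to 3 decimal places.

2.860 bits/symbol

Repeatedly combine the two least-probable nodes; the expected code length is the sum of the merged weights.
merge 2/31 + 7/93 → 13/93
merge 7/93 + 7/93 → 14/93
merge 8/93 + 13/93 → 7/31
merge 14/93 + 6/31 → 32/93
merge 20/93 + 20/93 → 40/93
merge 7/31 + 32/93 → 53/93
merge 40/93 + 53/93 → 1
L = 13/93 + 14/93 + 7/31 + 32/93 + 40/93 + 53/93 + 1 = 266/93 ≈ 2.860 bits/symbol.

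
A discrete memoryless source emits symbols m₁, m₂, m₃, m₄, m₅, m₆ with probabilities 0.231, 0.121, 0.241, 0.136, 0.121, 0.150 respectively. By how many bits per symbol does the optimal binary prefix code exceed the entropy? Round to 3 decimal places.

0.006 bits

Entropy H = −Σ p log₂ p ≈ 2.5224 bits.
Huffman merges: 121/1000+121/1000→121/500; 17/125+3/20→143/500; 231/1000+241/1000→59/125; 121/500+143/500→66/125; 59/125+66/125→1. L = 316/125 ≈ 2.5280.
L − H = 2.5280 − 2.5224 = 0.006 bits.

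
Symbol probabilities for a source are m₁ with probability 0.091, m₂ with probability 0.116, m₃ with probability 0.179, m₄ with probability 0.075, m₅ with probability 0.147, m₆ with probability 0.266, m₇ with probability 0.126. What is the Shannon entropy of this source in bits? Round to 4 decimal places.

H = −Σ pᵢ log₂ pᵢ.
−0.091·log₂(0.091) = 0.3147
−0.116·log₂(0.116) = 0.3605
−0.179·log₂(0.179) = 0.4443
−0.075·log₂(0.075) = 0.2803
−0.147·log₂(0.147) = 0.4066
−0.266·log₂(0.266) = 0.5082
−0.126·log₂(0.126) = 0.3766
Sum ≈ 2.6911 → 2.6911 bits.

2.6911 bits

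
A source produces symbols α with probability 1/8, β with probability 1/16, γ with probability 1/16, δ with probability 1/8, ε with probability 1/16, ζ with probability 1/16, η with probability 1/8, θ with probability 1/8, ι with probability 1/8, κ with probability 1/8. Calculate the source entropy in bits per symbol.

Each probability is a power of 1/2, so log₂(1/p) is an integer.
H = Σ p·log₂(1/p) = 1/8·3 + 1/16·4 + 1/16·4 + 1/8·3 + 1/16·4 + 1/16·4 + 1/8·3 + 1/8·3 + 1/8·3 + 1/8·3 = 3.25 bits.

3.25 bits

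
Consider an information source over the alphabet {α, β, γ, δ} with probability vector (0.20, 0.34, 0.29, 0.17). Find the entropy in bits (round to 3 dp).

H = −Σ pᵢ log₂ pᵢ.
−0.20·log₂(0.20) = 0.4644
−0.34·log₂(0.34) = 0.5292
−0.29·log₂(0.29) = 0.5179
−0.17·log₂(0.17) = 0.4346
Sum ≈ 1.9461 → 1.946 bits.

1.946 bits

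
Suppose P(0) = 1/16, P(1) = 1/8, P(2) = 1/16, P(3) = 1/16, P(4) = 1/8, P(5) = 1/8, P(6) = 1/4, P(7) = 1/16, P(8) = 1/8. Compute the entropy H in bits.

Each probability is a power of 1/2, so log₂(1/p) is an integer.
H = Σ p·log₂(1/p) = 1/16·4 + 1/8·3 + 1/16·4 + 1/16·4 + 1/8·3 + 1/8·3 + 1/4·2 + 1/16·4 + 1/8·3 = 3 bits.

3 bits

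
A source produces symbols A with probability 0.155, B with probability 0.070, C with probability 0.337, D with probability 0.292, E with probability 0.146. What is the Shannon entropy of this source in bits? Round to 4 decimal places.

H = −Σ pᵢ log₂ pᵢ.
−0.155·log₂(0.155) = 0.4169
−0.070·log₂(0.070) = 0.2686
−0.337·log₂(0.337) = 0.5288
−0.292·log₂(0.292) = 0.5186
−0.146·log₂(0.146) = 0.4053
Sum ≈ 2.1381 → 2.1381 bits.

2.1381 bits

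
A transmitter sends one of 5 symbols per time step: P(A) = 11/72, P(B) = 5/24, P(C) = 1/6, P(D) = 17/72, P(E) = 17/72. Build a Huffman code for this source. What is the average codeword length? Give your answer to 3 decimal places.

Repeatedly combine the two least-probable nodes; the expected code length is the sum of the merged weights.
merge 11/72 + 1/6 → 23/72
merge 5/24 + 17/72 → 4/9
merge 17/72 + 23/72 → 5/9
merge 4/9 + 5/9 → 1
L = 23/72 + 4/9 + 5/9 + 1 = 167/72 ≈ 2.319 bits/symbol.

2.319 bits/symbol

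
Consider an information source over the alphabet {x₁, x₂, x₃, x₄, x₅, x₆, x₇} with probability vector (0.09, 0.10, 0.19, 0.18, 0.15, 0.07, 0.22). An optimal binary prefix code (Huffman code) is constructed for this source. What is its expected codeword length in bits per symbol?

2.75 bits/symbol

Repeatedly combine the two least-probable nodes; the expected code length is the sum of the merged weights.
merge 7/100 + 9/100 → 4/25
merge 1/10 + 3/20 → 1/4
merge 4/25 + 9/50 → 17/50
merge 19/100 + 11/50 → 41/100
merge 1/4 + 17/50 → 59/100
merge 41/100 + 59/100 → 1
L = 4/25 + 1/4 + 17/50 + 41/100 + 59/100 + 1 = 11/4 = 2.75 bits/symbol.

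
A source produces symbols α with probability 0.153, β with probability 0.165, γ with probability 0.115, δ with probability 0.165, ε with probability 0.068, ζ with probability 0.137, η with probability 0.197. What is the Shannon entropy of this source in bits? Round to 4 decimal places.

2.7494 bits

H = −Σ pᵢ log₂ pᵢ.
−0.153·log₂(0.153) = 0.4144
−0.165·log₂(0.165) = 0.4289
−0.115·log₂(0.115) = 0.3588
−0.165·log₂(0.165) = 0.4289
−0.068·log₂(0.068) = 0.2637
−0.137·log₂(0.137) = 0.3929
−0.197·log₂(0.197) = 0.4617
Sum ≈ 2.7494 → 2.7494 bits.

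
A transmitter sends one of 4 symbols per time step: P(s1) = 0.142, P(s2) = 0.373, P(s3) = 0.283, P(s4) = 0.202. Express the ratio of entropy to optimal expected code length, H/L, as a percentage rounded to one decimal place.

Entropy H = −Σ p log₂ p ≈ 1.9121 bits.
Huffman merges: 71/500+101/500→43/125; 283/1000+43/125→627/1000; 373/1000+627/1000→1. L = 1971/1000 ≈ 1.9710.
Efficiency = H/L = 1.9121/1.9710 = 97.0%.

97.0%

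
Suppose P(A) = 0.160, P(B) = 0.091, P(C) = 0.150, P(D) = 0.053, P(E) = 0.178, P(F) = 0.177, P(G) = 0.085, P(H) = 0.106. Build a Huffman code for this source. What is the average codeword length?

2.96 bits/symbol

Repeatedly combine the two least-probable nodes; the expected code length is the sum of the merged weights.
merge 53/1000 + 17/200 → 69/500
merge 91/1000 + 53/500 → 197/1000
merge 69/500 + 3/20 → 36/125
merge 4/25 + 177/1000 → 337/1000
merge 89/500 + 197/1000 → 3/8
merge 36/125 + 337/1000 → 5/8
merge 3/8 + 5/8 → 1
L = 69/500 + 197/1000 + 36/125 + 337/1000 + 3/8 + 5/8 + 1 = 74/25 = 2.96 bits/symbol.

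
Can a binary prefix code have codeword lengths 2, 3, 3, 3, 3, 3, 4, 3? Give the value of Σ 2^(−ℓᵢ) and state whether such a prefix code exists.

1.0625; no

With common denominator 2^4 = 16: Σ 2^(−ℓᵢ) = 4/16 + 2/16 + 2/16 + 2/16 + 2/16 + 2/16 + 1/16 + 2/16 = 17/16 = 1.0625.
Kraft's inequality requires Σ ≤ 1; here Σ = 1.0625 > 1, so no such prefix code exists.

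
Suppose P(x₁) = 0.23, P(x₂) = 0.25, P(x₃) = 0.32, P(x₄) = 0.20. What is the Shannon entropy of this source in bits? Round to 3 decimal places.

1.978 bits

H = −Σ pᵢ log₂ pᵢ.
−0.23·log₂(0.23) = 0.4877
−0.25·log₂(0.25) = 0.5000
−0.32·log₂(0.32) = 0.5260
−0.20·log₂(0.20) = 0.4644
Sum ≈ 1.9781 → 1.978 bits.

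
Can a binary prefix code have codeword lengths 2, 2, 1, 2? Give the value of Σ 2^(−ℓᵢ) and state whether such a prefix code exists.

1.25; no

With common denominator 2^2 = 4: Σ 2^(−ℓᵢ) = 1/4 + 1/4 + 2/4 + 1/4 = 5/4 = 1.25.
Kraft's inequality requires Σ ≤ 1; here Σ = 1.25 > 1, so no such prefix code exists.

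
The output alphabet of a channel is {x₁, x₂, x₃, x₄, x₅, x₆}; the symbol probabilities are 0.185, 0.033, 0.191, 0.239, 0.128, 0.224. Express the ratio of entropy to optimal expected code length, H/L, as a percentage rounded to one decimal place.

96.8%

Entropy H = −Σ p log₂ p ≈ 2.4256 bits.
Huffman merges: 33/1000+16/125→161/1000; 161/1000+37/200→173/500; 191/1000+28/125→83/200; 239/1000+173/500→117/200; 83/200+117/200→1. L = 2507/1000 ≈ 2.5070.
Efficiency = H/L = 2.4256/2.5070 = 96.8%.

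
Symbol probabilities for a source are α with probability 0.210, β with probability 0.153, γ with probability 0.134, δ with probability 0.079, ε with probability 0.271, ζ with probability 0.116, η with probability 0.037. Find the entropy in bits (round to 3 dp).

H = −Σ pᵢ log₂ pᵢ.
−0.210·log₂(0.210) = 0.4728
−0.153·log₂(0.153) = 0.4144
−0.134·log₂(0.134) = 0.3886
−0.079·log₂(0.079) = 0.2893
−0.271·log₂(0.271) = 0.5105
−0.116·log₂(0.116) = 0.3605
−0.037·log₂(0.037) = 0.1760
Sum ≈ 2.6120 → 2.612 bits.

2.612 bits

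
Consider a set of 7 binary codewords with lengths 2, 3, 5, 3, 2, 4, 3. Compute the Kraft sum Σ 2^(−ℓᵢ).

With common denominator 2^5 = 32: Σ 2^(−ℓᵢ) = 8/32 + 4/32 + 1/32 + 4/32 + 8/32 + 2/32 + 4/32 = 31/32 = 0.96875.

0.96875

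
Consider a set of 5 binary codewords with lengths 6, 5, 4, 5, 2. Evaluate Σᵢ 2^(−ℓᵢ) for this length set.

With common denominator 2^6 = 64: Σ 2^(−ℓᵢ) = 1/64 + 2/64 + 4/64 + 2/64 + 16/64 = 25/64 = 0.390625.

0.390625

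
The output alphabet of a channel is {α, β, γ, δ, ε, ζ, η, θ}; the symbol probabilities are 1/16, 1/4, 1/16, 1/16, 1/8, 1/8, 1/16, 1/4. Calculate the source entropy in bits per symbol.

2.75 bits

Each probability is a power of 1/2, so log₂(1/p) is an integer.
H = Σ p·log₂(1/p) = 1/16·4 + 1/4·2 + 1/16·4 + 1/16·4 + 1/8·3 + 1/8·3 + 1/16·4 + 1/4·2 = 2.75 bits.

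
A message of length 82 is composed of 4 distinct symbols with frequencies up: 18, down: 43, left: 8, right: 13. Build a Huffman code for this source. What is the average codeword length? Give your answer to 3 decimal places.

1.732 bits/symbol

Probabilities are the counts divided by 82.
Repeatedly combine the two least-probable nodes; the expected code length is the sum of the merged weights.
merge 4/41 + 13/82 → 21/82
merge 9/41 + 21/82 → 39/82
merge 39/82 + 43/82 → 1
L = 21/82 + 39/82 + 1 = 71/41 ≈ 1.732 bits/symbol.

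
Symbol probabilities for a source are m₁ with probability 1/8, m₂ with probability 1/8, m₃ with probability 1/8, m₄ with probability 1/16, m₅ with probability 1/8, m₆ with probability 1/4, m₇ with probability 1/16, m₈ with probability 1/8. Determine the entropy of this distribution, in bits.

Each probability is a power of 1/2, so log₂(1/p) is an integer.
H = Σ p·log₂(1/p) = 1/8·3 + 1/8·3 + 1/8·3 + 1/16·4 + 1/8·3 + 1/4·2 + 1/16·4 + 1/8·3 = 2.875 bits.

2.875 bits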